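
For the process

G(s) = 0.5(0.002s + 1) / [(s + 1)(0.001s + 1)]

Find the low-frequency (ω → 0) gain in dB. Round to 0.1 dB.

G(0) = 0.5 · 1 / 1 = 0.5
20 log₁₀(0.5) ≈ -6.02 dB

-6.0 dB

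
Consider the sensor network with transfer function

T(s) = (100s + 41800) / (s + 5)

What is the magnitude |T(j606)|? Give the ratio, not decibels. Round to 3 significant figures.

Substitute s = j606:
Numerator: 100(j606) + 41800 = 41800 + j60600
Denominator: (j606) + 5 = 5 + j606
|N| = √(41800² + 60600²) ≈ 73618, ∠N ≈ 55.40°
|D| = √(5² + 606²) ≈ 606.02, ∠D ≈ 89.53°
|T| = 73618 / 606.02 ≈ 121.48

121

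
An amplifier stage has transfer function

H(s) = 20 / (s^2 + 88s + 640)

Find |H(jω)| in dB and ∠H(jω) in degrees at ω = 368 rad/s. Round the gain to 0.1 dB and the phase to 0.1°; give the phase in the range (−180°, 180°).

-76.8 dB, -166.5°

Substitute s = j368:
Numerator: 20 = 20 + j0
Denominator: (j368)^2 + 88(j368) + 640 = -134784 + j32384
|N| = √(20² + 0²) ≈ 20, ∠N ≈ 0.00°
|D| = √(134784² + 32384²) ≈ 1.3862e+05, ∠D ≈ 166.49°
|H| = 20 / 1.3862e+05 ≈ 0.00014428
Gain = 20 log₁₀(0.00014428) ≈ -76.82 dB
∠H = 0.00° − 166.49° = -166.49°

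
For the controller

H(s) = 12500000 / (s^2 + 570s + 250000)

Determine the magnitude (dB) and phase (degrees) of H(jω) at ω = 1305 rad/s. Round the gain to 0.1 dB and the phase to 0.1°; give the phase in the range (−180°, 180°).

17.7 dB, -152.9°

At s = jω = j1305:
quadratic: (j1305)² + 570·j1305 + 250000 = -1453025 + j743850 → |·| ≈ 1.6324e+06, ∠ ≈ 152.89°
|H| = 12500000 / 1.6324e+06 ≈ 7.6574
Gain = 20 log₁₀(7.6574) ≈ 17.68 dB
∠H = 0.00° − 152.89° = -152.89°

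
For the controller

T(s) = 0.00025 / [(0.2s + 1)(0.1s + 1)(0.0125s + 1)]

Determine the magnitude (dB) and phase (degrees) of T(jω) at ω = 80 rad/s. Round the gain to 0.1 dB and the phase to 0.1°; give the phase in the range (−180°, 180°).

At ω = 80 rad/s:
pole (1 + j80·0.2) = 1 + j16 → |·| ≈ 16.031, ∠ ≈ 86.42°
pole (1 + j80·0.1) = 1 + j8 → |·| ≈ 8.0623, ∠ ≈ 82.87°
pole (1 + j80·0.0125) = 1 + j1 → |·| ≈ 1.4142, ∠ ≈ 45.00°
|T| = 0.00025 · 1 / (16.031 · 8.0623 · 1.4142) ≈ 1.3678e-06
Gain = 20 log₁₀(1.3678e-06) ≈ -117.28 dB
∠T = (0°) − (86.42° + 82.87° + 45.00°) = -214.29° ≡ 145.71° (principal value)

-117.3 dB, 145.7°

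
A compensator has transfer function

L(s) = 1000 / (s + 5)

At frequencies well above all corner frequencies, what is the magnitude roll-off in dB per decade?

Each pole contributes −20 dB/decade at high frequency; each zero contributes +20 dB/decade.
Net: 0 zero(s) − 1 pole(s) → -20 dB/decade.

-20 dB/decade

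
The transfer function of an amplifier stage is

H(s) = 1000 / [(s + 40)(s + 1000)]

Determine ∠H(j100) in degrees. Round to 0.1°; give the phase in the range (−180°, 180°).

At s = jω = j100:
pole (s+40): 40 + j100 → |·| = √(40²+100²) = √11600 ≈ 107.7, ∠ = arctan(100/40) ≈ 68.20°
pole (s+1000): 1000 + j100 → |·| = √(1000²+100²) = √1010000 ≈ 1005, ∠ = arctan(100/1000) ≈ 5.71°
∠H = 0.00° − 73.91° = -73.91°

-73.9°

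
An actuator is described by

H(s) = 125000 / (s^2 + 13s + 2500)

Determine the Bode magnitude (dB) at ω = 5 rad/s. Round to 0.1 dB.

At s = jω = j5:
quadratic: (j5)² + 13·j5 + 2500 = 2475 + j65 → |·| ≈ 2475.9, ∠ ≈ 1.50°
|H| = 125000 / 2475.9 ≈ 50.487
Gain = 20 log₁₀(50.487) ≈ 34.06 dB

34.1 dB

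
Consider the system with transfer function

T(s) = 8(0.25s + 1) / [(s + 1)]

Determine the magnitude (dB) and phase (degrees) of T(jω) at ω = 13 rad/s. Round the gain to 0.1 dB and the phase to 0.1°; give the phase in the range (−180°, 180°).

6.4 dB, -12.7°

At ω = 13 rad/s:
zero (1 + j13·0.25) = 1 + j3.25 → |·| ≈ 3.4004, ∠ ≈ 72.90°
pole (1 + j13·1) = 1 + j13 → |·| ≈ 13.038, ∠ ≈ 85.60°
|T| = 8 · 3.4004 / (13.038) ≈ 2.0865
Gain = 20 log₁₀(2.0865) ≈ 6.39 dB
∠T = (72.90°) − (85.60°) = -12.70°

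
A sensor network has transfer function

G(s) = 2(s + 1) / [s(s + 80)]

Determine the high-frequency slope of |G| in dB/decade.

-20 dB/decade

Each pole contributes −20 dB/decade at high frequency; each zero contributes +20 dB/decade.
Net: 1 zero(s) − 2 pole(s) → -20 dB/decade.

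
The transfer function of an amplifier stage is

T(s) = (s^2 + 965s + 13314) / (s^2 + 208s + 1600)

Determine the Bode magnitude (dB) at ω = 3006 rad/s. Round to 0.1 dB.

Substitute s = j3006:
Numerator: (j3006)^2 + 965(j3006) + 13314 = -9022722 + j2900790
Denominator: (j3006)^2 + 208(j3006) + 1600 = -9034436 + j625248
|N| = √(9022722² + 2900790²) ≈ 9.4776e+06, ∠N ≈ 162.18°
|D| = √(9034436² + 625248²) ≈ 9.056e+06, ∠D ≈ 176.04°
|T| = 9.4776e+06 / 9.056e+06 ≈ 1.0466
Gain = 20 log₁₀(1.0466) ≈ 0.40 dB

0.4 dB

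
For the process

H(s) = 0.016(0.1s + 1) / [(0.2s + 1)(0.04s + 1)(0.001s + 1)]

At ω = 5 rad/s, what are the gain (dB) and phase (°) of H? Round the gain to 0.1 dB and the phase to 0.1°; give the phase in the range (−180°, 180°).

At ω = 5 rad/s:
zero (1 + j5·0.1) = 1 + j0.5 → |·| ≈ 1.118, ∠ ≈ 26.57°
pole (1 + j5·0.2) = 1 + j1 → |·| ≈ 1.4142, ∠ ≈ 45.00°
pole (1 + j5·0.04) = 1 + j0.2 → |·| ≈ 1.0198, ∠ ≈ 11.31°
pole (1 + j5·0.001) = 1 + j0.005 → |·| ≈ 1, ∠ ≈ 0.29°
|H| = 0.016 · 1.118 / (1.4142 · 1.0198 · 1) ≈ 0.012403
Gain = 20 log₁₀(0.012403) ≈ -38.13 dB
∠H = (26.57°) − (45.00° + 11.31° + 0.29°) = -30.03°

-38.1 dB, -30.0°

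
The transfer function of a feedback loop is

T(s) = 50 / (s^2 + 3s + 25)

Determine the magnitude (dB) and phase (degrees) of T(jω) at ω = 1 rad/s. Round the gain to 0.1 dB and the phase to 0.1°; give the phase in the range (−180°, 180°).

At s = jω = j1:
quadratic: (j1)² + 3·j1 + 25 = 24 + j3 → |·| ≈ 24.187, ∠ ≈ 7.13°
|T| = 50 / 24.187 ≈ 2.0672
Gain = 20 log₁₀(2.0672) ≈ 6.31 dB
∠T = 0.00° − 7.13° = -7.13°

6.3 dB, -7.1°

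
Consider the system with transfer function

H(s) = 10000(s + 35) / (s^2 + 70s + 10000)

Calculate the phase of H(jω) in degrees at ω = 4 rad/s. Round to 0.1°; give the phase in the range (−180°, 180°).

4.9°

At s = jω = j4:
zero (s+35): 35 + j4 → |·| = √(35²+4²) = √1241 ≈ 35.228, ∠ = arctan(4/35) ≈ 6.52°
quadratic: (j4)² + 70·j4 + 10000 = 9984 + j280 → |·| ≈ 9987.9, ∠ ≈ 1.61°
∠H = 6.52° − 1.61° = 4.91°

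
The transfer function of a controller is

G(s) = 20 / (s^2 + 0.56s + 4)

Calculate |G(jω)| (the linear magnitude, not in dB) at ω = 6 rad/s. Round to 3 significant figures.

At s = jω = j6:
quadratic: (j6)² + 0.56·j6 + 4 = -32 + j3.36 → |·| ≈ 32.176, ∠ ≈ 174.01°
|G| = 20 / 32.176 ≈ 0.62158

0.622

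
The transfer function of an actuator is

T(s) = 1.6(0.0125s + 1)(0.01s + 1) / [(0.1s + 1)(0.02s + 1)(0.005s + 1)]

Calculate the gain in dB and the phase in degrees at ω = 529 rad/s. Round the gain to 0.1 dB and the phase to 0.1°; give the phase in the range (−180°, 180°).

-28.8 dB, -82.1°

At ω = 529 rad/s:
zero (1 + j529·0.0125) = 1 + j6.6125 → |·| ≈ 6.6877, ∠ ≈ 81.40°
zero (1 + j529·0.01) = 1 + j5.29 → |·| ≈ 5.3837, ∠ ≈ 79.30°
pole (1 + j529·0.1) = 1 + j52.9 → |·| ≈ 52.909, ∠ ≈ 88.92°
pole (1 + j529·0.02) = 1 + j10.58 → |·| ≈ 10.627, ∠ ≈ 84.60°
pole (1 + j529·0.005) = 1 + j2.645 → |·| ≈ 2.8277, ∠ ≈ 69.29°
|T| = 1.6 · 6.6877 · 5.3837 / (52.909 · 10.627 · 2.8277) ≈ 0.036233
Gain = 20 log₁₀(0.036233) ≈ -28.82 dB
∠T = (81.40° + 79.30°) − (88.92° + 84.60° + 69.29°) = -82.11°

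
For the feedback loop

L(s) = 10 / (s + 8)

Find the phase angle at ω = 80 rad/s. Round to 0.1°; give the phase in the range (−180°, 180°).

Substitute s = j80:
Numerator: 10 = 10 + j0
Denominator: (j80) + 8 = 8 + j80
|N| = √(10² + 0²) ≈ 10, ∠N ≈ 0.00°
|D| = √(8² + 80²) ≈ 80.399, ∠D ≈ 84.29°
∠L = 0.00° − 84.29° = -84.29°

-84.3°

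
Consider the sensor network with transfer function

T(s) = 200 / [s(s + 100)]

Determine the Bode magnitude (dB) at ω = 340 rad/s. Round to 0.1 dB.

-55.6 dB

At s = jω = j340:
pole (s+100): 100 + j340 → |·| = √(100²+340²) = √125600 ≈ 354.4, ∠ = arctan(340/100) ≈ 73.61°
pole at origin: |s| = 340, ∠ = 90.00° (in denominator)
|T| = 200 / 1.205e+05 ≈ 0.0016598
Gain = 20 log₁₀(0.0016598) ≈ -55.60 dB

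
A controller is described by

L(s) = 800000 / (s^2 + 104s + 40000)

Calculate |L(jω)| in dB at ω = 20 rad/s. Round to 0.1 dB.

At s = jω = j20:
quadratic: (j20)² + 104·j20 + 40000 = 39600 + j2080 → |·| ≈ 39655, ∠ ≈ 3.01°
|L| = 800000 / 39655 ≈ 20.174
Gain = 20 log₁₀(20.174) ≈ 26.10 dB

26.1 dB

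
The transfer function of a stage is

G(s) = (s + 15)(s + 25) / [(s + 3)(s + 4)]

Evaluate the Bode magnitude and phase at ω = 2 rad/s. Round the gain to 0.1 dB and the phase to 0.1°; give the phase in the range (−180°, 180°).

At s = jω = j2:
zero (s+15): 15 + j2 → |·| = √(15²+2²) = √229 ≈ 15.133, ∠ = arctan(2/15) ≈ 7.59°
zero (s+25): 25 + j2 → |·| = √(25²+2²) = √629 ≈ 25.08, ∠ = arctan(2/25) ≈ 4.57°
pole (s+3): 3 + j2 → |·| = √(3²+2²) = √13 ≈ 3.6056, ∠ = arctan(2/3) ≈ 33.69°
pole (s+4): 4 + j2 → |·| = √(4²+2²) = √20 ≈ 4.4721, ∠ = arctan(2/4) ≈ 26.57°
|G| = 1 · 379.54 / 16.125 ≈ 23.537
Gain = 20 log₁₀(23.537) ≈ 27.44 dB
∠G = 12.16° − 60.26° = -48.10°

27.4 dB, -48.1°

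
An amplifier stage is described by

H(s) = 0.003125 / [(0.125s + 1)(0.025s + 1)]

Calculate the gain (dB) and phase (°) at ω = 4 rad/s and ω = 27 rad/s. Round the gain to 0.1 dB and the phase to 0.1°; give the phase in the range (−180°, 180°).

At ω = 4 rad/s:
pole (1 + j4·0.125) = 1 + j0.5 → |·| ≈ 1.118, ∠ ≈ 26.57°
pole (1 + j4·0.025) = 1 + j0.1 → |·| ≈ 1.005, ∠ ≈ 5.71°
|H| = 0.003125 · 1 / (1.118 · 1.005) ≈ 0.0027813
Gain = 20 log₁₀(0.0027813) ≈ -51.12 dB
∠H = (0°) − (26.57° + 5.71°) = -32.28°

At ω = 27 rad/s:
pole (1 + j27·0.125) = 1 + j3.375 → |·| ≈ 3.52, ∠ ≈ 73.50°
pole (1 + j27·0.025) = 1 + j0.675 → |·| ≈ 1.2065, ∠ ≈ 34.02°
|H| = 0.003125 · 1 / (3.52 · 1.2065) ≈ 0.00073583
Gain = 20 log₁₀(0.00073583) ≈ -62.66 dB
∠H = (0°) − (73.50° + 34.02°) = -107.52°

ω = 4: -51.1 dB, -32.3°; ω = 27: -62.7 dB, -107.5°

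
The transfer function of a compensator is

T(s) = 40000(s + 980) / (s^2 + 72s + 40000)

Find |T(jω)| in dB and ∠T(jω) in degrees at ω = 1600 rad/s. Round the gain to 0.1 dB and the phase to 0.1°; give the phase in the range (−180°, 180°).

At s = jω = j1600:
zero (s+980): 980 + j1600 → |·| = √(980²+1600²) = √3520400 ≈ 1876.3, ∠ = arctan(1600/980) ≈ 58.51°
quadratic: (j1600)² + 72·j1600 + 40000 = -2520000 + j115200 → |·| ≈ 2.5226e+06, ∠ ≈ 177.38°
|T| = 40000 · 1876.3 / 2.5226e+06 ≈ 29.752
Gain = 20 log₁₀(29.752) ≈ 29.47 dB
∠T = 58.51° − 177.38° = -118.87°

29.5 dB, -118.9°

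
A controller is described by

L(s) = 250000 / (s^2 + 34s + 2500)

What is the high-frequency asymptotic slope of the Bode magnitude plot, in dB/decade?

Each pole contributes −20 dB/decade at high frequency; each zero contributes +20 dB/decade.
Net: 0 zero(s) − 2 pole(s) → -40 dB/decade.

-40 dB/decade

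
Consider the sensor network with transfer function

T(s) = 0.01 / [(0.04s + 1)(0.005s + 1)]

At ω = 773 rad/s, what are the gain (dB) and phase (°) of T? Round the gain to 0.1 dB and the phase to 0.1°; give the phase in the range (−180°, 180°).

-81.8 dB, -163.6°

At ω = 773 rad/s:
pole (1 + j773·0.04) = 1 + j30.92 → |·| ≈ 30.936, ∠ ≈ 88.15°
pole (1 + j773·0.005) = 1 + j3.865 → |·| ≈ 3.9923, ∠ ≈ 75.49°
|T| = 0.01 · 1 / (30.936 · 3.9923) ≈ 8.0968e-05
Gain = 20 log₁₀(8.0968e-05) ≈ -81.83 dB
∠T = (0°) − (88.15° + 75.49°) = -163.64°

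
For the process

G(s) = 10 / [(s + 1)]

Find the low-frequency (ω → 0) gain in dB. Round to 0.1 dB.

G(0) = 10 · 1 / 1 = 10
20 log₁₀(10) ≈ 20.00 dB

20.0 dB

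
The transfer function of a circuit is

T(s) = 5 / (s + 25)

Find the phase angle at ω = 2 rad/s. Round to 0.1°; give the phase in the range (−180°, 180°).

-4.6°

Substitute s = j2:
Numerator: 5 = 5 + j0
Denominator: (j2) + 25 = 25 + j2
|N| = √(5² + 0²) ≈ 5, ∠N ≈ 0.00°
|D| = √(25² + 2²) ≈ 25.08, ∠D ≈ 4.57°
∠T = 0.00° − 4.57° = -4.57°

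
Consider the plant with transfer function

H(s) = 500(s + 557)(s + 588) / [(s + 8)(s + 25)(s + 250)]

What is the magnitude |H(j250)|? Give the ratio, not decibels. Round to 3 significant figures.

8.78

At s = jω = j250:
zero (s+557): 557 + j250 → |·| = √(557²+250²) = √372749 ≈ 610.53, ∠ = arctan(250/557) ≈ 24.17°
zero (s+588): 588 + j250 → |·| = √(588²+250²) = √408244 ≈ 638.94, ∠ = arctan(250/588) ≈ 23.03°
pole (s+8): 8 + j250 → |·| = √(8²+250²) = √62564 ≈ 250.13, ∠ = arctan(250/8) ≈ 88.17°
pole (s+25): 25 + j250 → |·| = √(25²+250²) = √63125 ≈ 251.25, ∠ = arctan(250/25) ≈ 84.29°
pole (s+250): 250 + j250 → |·| = √(250²+250²) = √125000 ≈ 353.55, ∠ = arctan(250/250) ≈ 45.00°
|H| = 500 · 3.9009e+05 / 2.2219e+07 ≈ 8.7783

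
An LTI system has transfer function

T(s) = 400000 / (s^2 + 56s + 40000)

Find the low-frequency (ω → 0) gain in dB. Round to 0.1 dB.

20.0 dB

T(0) = 400000 / 40000 = 10
20 log₁₀(10) ≈ 20.00 dB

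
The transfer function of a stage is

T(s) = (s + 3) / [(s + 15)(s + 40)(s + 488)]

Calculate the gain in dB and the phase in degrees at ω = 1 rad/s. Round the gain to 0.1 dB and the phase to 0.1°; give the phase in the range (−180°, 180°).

-99.4 dB, 13.1°

At s = jω = j1:
zero (s+3): 3 + j1 → |·| = √(3²+1²) = √10 ≈ 3.1623, ∠ = arctan(1/3) ≈ 18.43°
pole (s+15): 15 + j1 → |·| = √(15²+1²) = √226 ≈ 15.033, ∠ = arctan(1/15) ≈ 3.81°
pole (s+40): 40 + j1 → |·| = √(40²+1²) = √1601 ≈ 40.012, ∠ = arctan(1/40) ≈ 1.43°
pole (s+488): 488 + j1 → |·| = √(488²+1²) = √238145 ≈ 488, ∠ = arctan(1/488) ≈ 0.12°
|T| = 1 · 3.1623 / 2.9353e+05 ≈ 1.0773e-05
Gain = 20 log₁₀(1.0773e-05) ≈ -99.35 dB
∠T = 18.43° − 5.36° = 13.07°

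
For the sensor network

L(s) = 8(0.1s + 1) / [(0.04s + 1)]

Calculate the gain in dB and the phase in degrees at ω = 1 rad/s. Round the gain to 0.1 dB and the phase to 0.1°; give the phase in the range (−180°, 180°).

At ω = 1 rad/s:
zero (1 + j1·0.1) = 1 + j0.1 → |·| ≈ 1.005, ∠ ≈ 5.71°
pole (1 + j1·0.04) = 1 + j0.04 → |·| ≈ 1.0008, ∠ ≈ 2.29°
|L| = 8 · 1.005 / (1.0008) ≈ 8.0336
Gain = 20 log₁₀(8.0336) ≈ 18.10 dB
∠L = (5.71°) − (2.29°) = 3.42°

18.1 dB, 3.4°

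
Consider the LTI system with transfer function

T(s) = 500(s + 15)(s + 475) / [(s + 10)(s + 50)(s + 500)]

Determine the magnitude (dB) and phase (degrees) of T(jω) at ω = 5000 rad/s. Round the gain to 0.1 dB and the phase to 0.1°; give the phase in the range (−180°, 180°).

At s = jω = j5000:
zero (s+15): 15 + j5000 → |·| = √(15²+5000²) = √25000225 ≈ 5000, ∠ = arctan(5000/15) ≈ 89.83°
zero (s+475): 475 + j5000 → |·| = √(475²+5000²) = √25225625 ≈ 5022.5, ∠ = arctan(5000/475) ≈ 84.57°
pole (s+10): 10 + j5000 → |·| = √(10²+5000²) = √25000100 ≈ 5000, ∠ = arctan(5000/10) ≈ 89.89°
pole (s+50): 50 + j5000 → |·| = √(50²+5000²) = √25002500 ≈ 5000.2, ∠ = arctan(5000/50) ≈ 89.43°
pole (s+500): 500 + j5000 → |·| = √(500²+5000²) = √25250000 ≈ 5024.9, ∠ = arctan(5000/500) ≈ 84.29°
|T| = 500 · 2.5112e+07 / 1.2563e+11 ≈ 0.099944
Gain = 20 log₁₀(0.099944) ≈ -20.00 dB
∠T = 174.40° − 263.61° = -89.21°

-20.0 dB, -89.2°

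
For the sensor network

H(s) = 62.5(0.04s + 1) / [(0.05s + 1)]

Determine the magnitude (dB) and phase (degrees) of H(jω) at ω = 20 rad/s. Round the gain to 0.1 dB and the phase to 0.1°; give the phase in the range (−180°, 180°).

35.1 dB, -6.3°

At ω = 20 rad/s:
zero (1 + j20·0.04) = 1 + j0.8 → |·| ≈ 1.2806, ∠ ≈ 38.66°
pole (1 + j20·0.05) = 1 + j1 → |·| ≈ 1.4142, ∠ ≈ 45.00°
|H| = 62.5 · 1.2806 / (1.4142) ≈ 56.596
Gain = 20 log₁₀(56.596) ≈ 35.06 dB
∠H = (38.66°) − (45.00°) = -6.34°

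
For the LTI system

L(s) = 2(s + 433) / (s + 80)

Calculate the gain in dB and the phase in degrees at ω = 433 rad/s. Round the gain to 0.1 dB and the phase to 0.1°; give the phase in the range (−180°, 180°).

At s = jω = j433:
zero (s+433): 433 + j433 → |·| = √(433²+433²) = √374978 ≈ 612.35, ∠ = arctan(433/433) ≈ 45.00°
pole (s+80): 80 + j433 → |·| = √(80²+433²) = √193889 ≈ 440.33, ∠ = arctan(433/80) ≈ 79.53°
|L| = 2 · 612.35 / 440.33 ≈ 2.7813
Gain = 20 log₁₀(2.7813) ≈ 8.88 dB
∠L = 45.00° − 79.53° = -34.53°

8.9 dB, -34.5°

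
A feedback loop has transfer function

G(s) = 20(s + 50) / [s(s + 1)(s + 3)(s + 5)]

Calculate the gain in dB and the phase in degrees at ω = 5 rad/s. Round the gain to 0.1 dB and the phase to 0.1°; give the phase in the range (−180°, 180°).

-0.4 dB, 93.0°

At s = jω = j5:
zero (s+50): 50 + j5 → |·| = √(50²+5²) = √2525 ≈ 50.249, ∠ = arctan(5/50) ≈ 5.71°
pole (s+1): 1 + j5 → |·| = √(1²+5²) = √26 ≈ 5.099, ∠ = arctan(5/1) ≈ 78.69°
pole (s+3): 3 + j5 → |·| = √(3²+5²) = √34 ≈ 5.831, ∠ = arctan(5/3) ≈ 59.04°
pole (s+5): 5 + j5 → |·| = √(5²+5²) = √50 ≈ 7.0711, ∠ = arctan(5/5) ≈ 45.00°
pole at origin: |s| = 5, ∠ = 90.00° (in denominator)
|G| = 20 · 50.249 / 1051.2 ≈ 0.95603
Gain = 20 log₁₀(0.95603) ≈ -0.39 dB
∠G = 5.71° − 272.73° = -267.02° ≡ 92.98° (principal value)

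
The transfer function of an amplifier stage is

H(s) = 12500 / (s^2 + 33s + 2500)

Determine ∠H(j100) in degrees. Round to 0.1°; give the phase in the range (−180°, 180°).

-156.3°

At s = jω = j100:
quadratic: (j100)² + 33·j100 + 2500 = -7500 + j3300 → |·| ≈ 8193.9, ∠ ≈ 156.25°
∠H = 0.00° − 156.25° = -156.25°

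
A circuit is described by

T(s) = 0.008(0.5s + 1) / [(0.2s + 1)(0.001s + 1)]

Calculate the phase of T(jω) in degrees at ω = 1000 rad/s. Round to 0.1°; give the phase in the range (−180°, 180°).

At ω = 1000 rad/s:
zero (1 + j1000·0.5) = 1 + j500 → |·| ≈ 500, ∠ ≈ 89.89°
pole (1 + j1000·0.2) = 1 + j200 → |·| ≈ 200, ∠ ≈ 89.71°
pole (1 + j1000·0.001) = 1 + j1 → |·| ≈ 1.4142, ∠ ≈ 45.00°
∠T = (89.89°) − (89.71° + 45.00°) = -44.82°

-44.8°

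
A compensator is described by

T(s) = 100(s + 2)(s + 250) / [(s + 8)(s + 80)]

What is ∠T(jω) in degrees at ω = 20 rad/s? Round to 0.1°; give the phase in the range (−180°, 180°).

At s = jω = j20:
zero (s+2): 2 + j20 → |·| = √(2²+20²) = √404 ≈ 20.1, ∠ = arctan(20/2) ≈ 84.29°
zero (s+250): 250 + j20 → |·| = √(250²+20²) = √62900 ≈ 250.8, ∠ = arctan(20/250) ≈ 4.57°
pole (s+8): 8 + j20 → |·| = √(8²+20²) = √464 ≈ 21.541, ∠ = arctan(20/8) ≈ 68.20°
pole (s+80): 80 + j20 → |·| = √(80²+20²) = √6800 ≈ 82.462, ∠ = arctan(20/80) ≈ 14.04°
∠T = 88.86° − 82.24° = 6.62°

6.6°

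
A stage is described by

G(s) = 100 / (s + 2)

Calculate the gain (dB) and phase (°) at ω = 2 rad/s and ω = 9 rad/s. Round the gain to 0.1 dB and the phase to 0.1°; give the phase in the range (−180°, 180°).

Substitute s = j2:
Numerator: 100 = 100 + j0
Denominator: (j2) + 2 = 2 + j2
|N| = √(100² + 0²) ≈ 100, ∠N ≈ 0.00°
|D| = √(2² + 2²) ≈ 2.8284, ∠D ≈ 45.00°
|G| = 100 / 2.8284 ≈ 35.356
Gain = 20 log₁₀(35.356) ≈ 30.97 dB
∠G = 0.00° − 45.00° = -45.00°

Substitute s = j9:
Numerator: 100 = 100 + j0
Denominator: (j9) + 2 = 2 + j9
|N| = √(100² + 0²) ≈ 100, ∠N ≈ 0.00°
|D| = √(2² + 9²) ≈ 9.2195, ∠D ≈ 77.47°
|G| = 100 / 9.2195 ≈ 10.847
Gain = 20 log₁₀(10.847) ≈ 20.71 dB
∠G = 0.00° − 77.47° = -77.47°

ω = 2: 31.0 dB, -45.0°; ω = 9: 20.7 dB, -77.5°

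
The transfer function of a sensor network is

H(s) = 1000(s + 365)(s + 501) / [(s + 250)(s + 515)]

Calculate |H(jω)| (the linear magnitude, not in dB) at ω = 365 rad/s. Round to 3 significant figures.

1.15e+03

At s = jω = j365:
zero (s+365): 365 + j365 → |·| = √(365²+365²) = √266450 ≈ 516.19, ∠ = arctan(365/365) ≈ 45.00°
zero (s+501): 501 + j365 → |·| = √(501²+365²) = √384226 ≈ 619.86, ∠ = arctan(365/501) ≈ 36.07°
pole (s+250): 250 + j365 → |·| = √(250²+365²) = √195725 ≈ 442.41, ∠ = arctan(365/250) ≈ 55.59°
pole (s+515): 515 + j365 → |·| = √(515²+365²) = √398450 ≈ 631.23, ∠ = arctan(365/515) ≈ 35.33°
|H| = 1000 · 3.1997e+05 / 2.7926e+05 ≈ 1145.8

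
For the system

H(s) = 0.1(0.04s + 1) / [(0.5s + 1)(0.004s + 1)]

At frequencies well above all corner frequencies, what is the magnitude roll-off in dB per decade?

Each pole contributes −20 dB/decade at high frequency; each zero contributes +20 dB/decade.
Net: 1 zero(s) − 2 pole(s) → -20 dB/decade.

-20 dB/decade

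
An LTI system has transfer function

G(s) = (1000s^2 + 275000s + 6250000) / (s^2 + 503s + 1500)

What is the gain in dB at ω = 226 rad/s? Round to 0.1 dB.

Substitute s = j226:
Numerator: 1000(j226)^2 + 275000(j226) + 6250000 = -44826000 + j62150000
Denominator: (j226)^2 + 503(j226) + 1500 = -49576 + j113678
|N| = √(44826000² + 62150000²) ≈ 7.6629e+07, ∠N ≈ 125.80°
|D| = √(49576² + 113678²) ≈ 1.2402e+05, ∠D ≈ 113.56°
|G| = 7.6629e+07 / 1.2402e+05 ≈ 617.88
Gain = 20 log₁₀(617.88) ≈ 55.82 dB

55.8 dB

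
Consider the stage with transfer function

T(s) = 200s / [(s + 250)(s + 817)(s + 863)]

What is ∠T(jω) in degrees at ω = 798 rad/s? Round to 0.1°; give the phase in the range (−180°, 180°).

At s = jω = j798:
zero at origin: s = j798 → |·| = 798, ∠ = 90.00°
pole (s+250): 250 + j798 → |·| = √(250²+798²) = √699304 ≈ 836.24, ∠ = arctan(798/250) ≈ 72.61°
pole (s+817): 817 + j798 → |·| = √(817²+798²) = √1304293 ≈ 1142.1, ∠ = arctan(798/817) ≈ 44.33°
pole (s+863): 863 + j798 → |·| = √(863²+798²) = √1381573 ≈ 1175.4, ∠ = arctan(798/863) ≈ 42.76°
∠T = 90.00° − 159.70° = -69.70°

-69.7°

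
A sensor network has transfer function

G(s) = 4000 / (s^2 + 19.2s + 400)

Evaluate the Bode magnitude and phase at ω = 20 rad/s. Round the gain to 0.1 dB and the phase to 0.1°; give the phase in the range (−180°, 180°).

At s = jω = j20:
quadratic: (j20)² + 19.2·j20 + 400 = 0 + j384 → |·| ≈ 384, ∠ ≈ 90.00°
|G| = 4000 / 384 ≈ 10.417
Gain = 20 log₁₀(10.417) ≈ 20.35 dB
∠G = 0.00° − 90.00° = -90.00°

20.4 dB, -90.0°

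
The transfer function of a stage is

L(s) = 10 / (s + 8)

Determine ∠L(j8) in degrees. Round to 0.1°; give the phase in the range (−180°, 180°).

-45.0°

At s = jω = j8:
pole (s+8): 8 + j8 → |·| = √(8²+8²) = √128 ≈ 11.314, ∠ = arctan(8/8) ≈ 45.00°
∠L = 0.00° − 45.00° = -45.00°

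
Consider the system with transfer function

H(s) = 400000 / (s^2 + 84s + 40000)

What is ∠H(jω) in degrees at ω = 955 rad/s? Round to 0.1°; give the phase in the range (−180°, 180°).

-174.7°

At s = jω = j955:
quadratic: (j955)² + 84·j955 + 40000 = -872025 + j80220 → |·| ≈ 8.7571e+05, ∠ ≈ 174.74°
∠H = 0.00° − 174.74° = -174.74°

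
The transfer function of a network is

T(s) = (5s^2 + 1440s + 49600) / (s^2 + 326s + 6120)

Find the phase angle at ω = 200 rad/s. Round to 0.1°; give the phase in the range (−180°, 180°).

Substitute s = j200:
Numerator: 5(j200)^2 + 1440(j200) + 49600 = -150400 + j288000
Denominator: (j200)^2 + 326(j200) + 6120 = -33880 + j65200
|N| = √(150400² + 288000²) ≈ 3.2491e+05, ∠N ≈ 117.57°
|D| = √(33880² + 65200²) ≈ 73477, ∠D ≈ 117.46°
∠T = 117.57° − 117.46° = 0.11°

0.1°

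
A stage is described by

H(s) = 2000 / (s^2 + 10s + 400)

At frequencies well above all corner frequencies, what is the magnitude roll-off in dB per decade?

-40 dB/decade

Each pole contributes −20 dB/decade at high frequency; each zero contributes +20 dB/decade.
Net: 0 zero(s) − 2 pole(s) → -40 dB/decade.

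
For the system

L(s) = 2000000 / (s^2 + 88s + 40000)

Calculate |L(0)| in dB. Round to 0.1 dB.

L(0) = 2000000 / 40000 = 50
20 log₁₀(50) ≈ 33.98 dB

34.0 dB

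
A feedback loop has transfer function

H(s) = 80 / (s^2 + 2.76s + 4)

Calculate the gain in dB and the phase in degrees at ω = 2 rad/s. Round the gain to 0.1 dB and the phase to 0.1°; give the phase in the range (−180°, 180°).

23.2 dB, -90.0°

At s = jω = j2:
quadratic: (j2)² + 2.76·j2 + 4 = 0 + j5.52 → |·| ≈ 5.52, ∠ ≈ 90.00°
|H| = 80 / 5.52 ≈ 14.493
Gain = 20 log₁₀(14.493) ≈ 23.22 dB
∠H = 0.00° − 90.00° = -90.00°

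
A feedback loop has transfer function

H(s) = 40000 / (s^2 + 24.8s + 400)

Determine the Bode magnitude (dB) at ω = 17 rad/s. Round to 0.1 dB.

At s = jω = j17:
quadratic: (j17)² + 24.8·j17 + 400 = 111 + j421.6 → |·| ≈ 435.97, ∠ ≈ 75.25°
|H| = 40000 / 435.97 ≈ 91.749
Gain = 20 log₁₀(91.749) ≈ 39.25 dB

39.3 dB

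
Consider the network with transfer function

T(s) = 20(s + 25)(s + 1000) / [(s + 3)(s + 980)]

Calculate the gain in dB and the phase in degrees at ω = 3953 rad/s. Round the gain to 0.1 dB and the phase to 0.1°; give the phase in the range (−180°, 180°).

26.0 dB, -0.6°

At s = jω = j3953:
zero (s+25): 25 + j3953 → |·| = √(25²+3953²) = √15626834 ≈ 3953.1, ∠ = arctan(3953/25) ≈ 89.64°
zero (s+1000): 1000 + j3953 → |·| = √(1000²+3953²) = √16626209 ≈ 4077.5, ∠ = arctan(3953/1000) ≈ 75.80°
pole (s+3): 3 + j3953 → |·| = √(3²+3953²) = √15626218 ≈ 3953, ∠ = arctan(3953/3) ≈ 89.96°
pole (s+980): 980 + j3953 → |·| = √(980²+3953²) = √16586609 ≈ 4072.7, ∠ = arctan(3953/980) ≈ 76.08°
|T| = 20 · 1.6119e+07 / 1.6099e+07 ≈ 20.025
Gain = 20 log₁₀(20.025) ≈ 26.03 dB
∠T = 165.44° − 166.04° = -0.60°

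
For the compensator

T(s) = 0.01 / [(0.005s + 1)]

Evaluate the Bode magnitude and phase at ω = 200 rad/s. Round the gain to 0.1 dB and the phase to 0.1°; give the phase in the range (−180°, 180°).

At ω = 200 rad/s:
pole (1 + j200·0.005) = 1 + j1 → |·| ≈ 1.4142, ∠ ≈ 45.00°
|T| = 0.01 · 1 / (1.4142) ≈ 0.0070711
Gain = 20 log₁₀(0.0070711) ≈ -43.01 dB
∠T = (0°) − (45.00°) = -45.00°

-43.0 dB, -45.0°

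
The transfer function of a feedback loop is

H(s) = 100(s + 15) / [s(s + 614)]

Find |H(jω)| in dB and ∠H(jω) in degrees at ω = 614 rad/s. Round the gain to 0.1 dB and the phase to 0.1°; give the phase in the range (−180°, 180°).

-18.8 dB, -46.4°

At s = jω = j614:
zero (s+15): 15 + j614 → |·| = √(15²+614²) = √377221 ≈ 614.18, ∠ = arctan(614/15) ≈ 88.60°
pole (s+614): 614 + j614 → |·| = √(614²+614²) = √753992 ≈ 868.33, ∠ = arctan(614/614) ≈ 45.00°
pole at origin: |s| = 614, ∠ = 90.00° (in denominator)
|H| = 100 · 614.18 / 5.3315e+05 ≈ 0.1152
Gain = 20 log₁₀(0.1152) ≈ -18.77 dB
∠H = 88.60° − 135.00° = -46.40°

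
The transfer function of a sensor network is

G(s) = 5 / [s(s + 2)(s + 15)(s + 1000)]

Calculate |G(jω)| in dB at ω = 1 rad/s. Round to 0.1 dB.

-76.6 dB

At s = jω = j1:
pole (s+2): 2 + j1 → |·| = √(2²+1²) = √5 ≈ 2.2361, ∠ = arctan(1/2) ≈ 26.57°
pole (s+15): 15 + j1 → |·| = √(15²+1²) = √226 ≈ 15.033, ∠ = arctan(1/15) ≈ 3.81°
pole (s+1000): 1000 + j1 → |·| = √(1000²+1²) = √1000001 ≈ 1000, ∠ = arctan(1/1000) ≈ 0.06°
pole at origin: |s| = 1, ∠ = 90.00° (in denominator)
|G| = 5 / 33615 ≈ 0.00014874
Gain = 20 log₁₀(0.00014874) ≈ -76.55 dB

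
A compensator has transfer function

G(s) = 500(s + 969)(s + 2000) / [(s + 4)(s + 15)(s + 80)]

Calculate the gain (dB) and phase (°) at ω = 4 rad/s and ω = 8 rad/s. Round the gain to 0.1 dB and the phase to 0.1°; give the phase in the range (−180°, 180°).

ω = 4: 102.8 dB, -62.4°; ω = 8: 98.0 dB, -96.5°

At s = jω = j4:
zero (s+969): 969 + j4 → |·| = √(969²+4²) = √938977 ≈ 969.01, ∠ = arctan(4/969) ≈ 0.24°
zero (s+2000): 2000 + j4 → |·| = √(2000²+4²) = √4000016 ≈ 2000, ∠ = arctan(4/2000) ≈ 0.11°
pole (s+4): 4 + j4 → |·| = √(4²+4²) = √32 ≈ 5.6569, ∠ = arctan(4/4) ≈ 45.00°
pole (s+15): 15 + j4 → |·| = √(15²+4²) = √241 ≈ 15.524, ∠ = arctan(4/15) ≈ 14.93°
pole (s+80): 80 + j4 → |·| = √(80²+4²) = √6416 ≈ 80.1, ∠ = arctan(4/80) ≈ 2.86°
|G| = 500 · 1.938e+06 / 7034.2 ≈ 1.3776e+05
Gain = 20 log₁₀(1.3776e+05) ≈ 102.78 dB
∠G = 0.35° − 62.79° = -62.44°

At s = jω = j8:
zero (s+969): 969 + j8 → |·| = √(969²+8²) = √939025 ≈ 969.03, ∠ = arctan(8/969) ≈ 0.47°
zero (s+2000): 2000 + j8 → |·| = √(2000²+8²) = √4000064 ≈ 2000, ∠ = arctan(8/2000) ≈ 0.23°
pole (s+4): 4 + j8 → |·| = √(4²+8²) = √80 ≈ 8.9443, ∠ = arctan(8/4) ≈ 63.43°
pole (s+15): 15 + j8 → |·| = √(15²+8²) = √289 ≈ 17, ∠ = arctan(8/15) ≈ 28.07°
pole (s+80): 80 + j8 → |·| = √(80²+8²) = √6464 ≈ 80.399, ∠ = arctan(8/80) ≈ 5.71°
|G| = 500 · 1.9381e+06 / 12225 ≈ 79268
Gain = 20 log₁₀(79268) ≈ 97.98 dB
∠G = 0.70° − 97.21° = -96.51°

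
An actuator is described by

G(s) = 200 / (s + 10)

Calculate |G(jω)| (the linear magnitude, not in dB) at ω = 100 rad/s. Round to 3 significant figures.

At s = jω = j100:
pole (s+10): 10 + j100 → |·| = √(10²+100²) = √10100 ≈ 100.5, ∠ = arctan(100/10) ≈ 84.29°
|G| = 200 / 100.5 ≈ 1.99

1.99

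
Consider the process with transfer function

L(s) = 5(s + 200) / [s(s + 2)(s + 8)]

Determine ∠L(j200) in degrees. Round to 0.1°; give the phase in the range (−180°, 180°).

137.9°

At s = jω = j200:
zero (s+200): 200 + j200 → |·| = √(200²+200²) = √80000 ≈ 282.84, ∠ = arctan(200/200) ≈ 45.00°
pole (s+2): 2 + j200 → |·| = √(2²+200²) = √40004 ≈ 200.01, ∠ = arctan(200/2) ≈ 89.43°
pole (s+8): 8 + j200 → |·| = √(8²+200²) = √40064 ≈ 200.16, ∠ = arctan(200/8) ≈ 87.71°
pole at origin: |s| = 200, ∠ = 90.00° (in denominator)
∠L = 45.00° − 267.14° = -222.14° ≡ 137.86° (principal value)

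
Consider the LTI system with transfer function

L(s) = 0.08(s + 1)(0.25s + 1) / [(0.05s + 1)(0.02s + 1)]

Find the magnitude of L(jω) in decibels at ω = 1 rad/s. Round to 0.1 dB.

At ω = 1 rad/s:
zero (1 + j1·1) = 1 + j1 → |·| ≈ 1.4142, ∠ ≈ 45.00°
zero (1 + j1·0.25) = 1 + j0.25 → |·| ≈ 1.0308, ∠ ≈ 14.04°
pole (1 + j1·0.05) = 1 + j0.05 → |·| ≈ 1.0012, ∠ ≈ 2.86°
pole (1 + j1·0.02) = 1 + j0.02 → |·| ≈ 1.0002, ∠ ≈ 1.15°
|L| = 0.08 · 1.4142 · 1.0308 / (1.0012 · 1.0002) ≈ 0.11646
Gain = 20 log₁₀(0.11646) ≈ -18.68 dB

-18.7 dB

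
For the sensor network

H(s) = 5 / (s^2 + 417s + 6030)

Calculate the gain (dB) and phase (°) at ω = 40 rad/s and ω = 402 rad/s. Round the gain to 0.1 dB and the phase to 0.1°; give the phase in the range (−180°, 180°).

ω = 40: -70.8 dB, -75.1°; ω = 402: -93.2 dB, -132.9°

Substitute s = j40:
Numerator: 5 = 5 + j0
Denominator: (j40)^2 + 417(j40) + 6030 = 4430 + j16680
|N| = √(5² + 0²) ≈ 5, ∠N ≈ 0.00°
|D| = √(4430² + 16680²) ≈ 17258, ∠D ≈ 75.13°
|H| = 5 / 17258 ≈ 0.00028972
Gain = 20 log₁₀(0.00028972) ≈ -70.76 dB
∠H = 0.00° − 75.13° = -75.13°

Substitute s = j402:
Numerator: 5 = 5 + j0
Denominator: (j402)^2 + 417(j402) + 6030 = -155574 + j167634
|N| = √(5² + 0²) ≈ 5, ∠N ≈ 0.00°
|D| = √(155574² + 167634²) ≈ 2.287e+05, ∠D ≈ 132.86°
|H| = 5 / 2.287e+05 ≈ 2.1863e-05
Gain = 20 log₁₀(2.1863e-05) ≈ -93.21 dB
∠H = 0.00° − 132.86° = -132.86°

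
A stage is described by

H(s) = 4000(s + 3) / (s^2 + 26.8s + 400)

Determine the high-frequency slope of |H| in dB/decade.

-20 dB/decade

Each pole contributes −20 dB/decade at high frequency; each zero contributes +20 dB/decade.
Net: 1 zero(s) − 2 pole(s) → -20 dB/decade.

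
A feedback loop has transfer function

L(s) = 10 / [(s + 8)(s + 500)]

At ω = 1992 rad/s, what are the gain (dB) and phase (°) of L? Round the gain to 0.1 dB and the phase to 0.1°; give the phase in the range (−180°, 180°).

-112.2 dB, -165.7°

At s = jω = j1992:
pole (s+8): 8 + j1992 → |·| = √(8²+1992²) = √3968128 ≈ 1992, ∠ = arctan(1992/8) ≈ 89.77°
pole (s+500): 500 + j1992 → |·| = √(500²+1992²) = √4218064 ≈ 2053.8, ∠ = arctan(1992/500) ≈ 75.91°
|L| = 10 / 4.0912e+06 ≈ 2.4443e-06
Gain = 20 log₁₀(2.4443e-06) ≈ -112.24 dB
∠L = 0.00° − 165.68° = -165.68°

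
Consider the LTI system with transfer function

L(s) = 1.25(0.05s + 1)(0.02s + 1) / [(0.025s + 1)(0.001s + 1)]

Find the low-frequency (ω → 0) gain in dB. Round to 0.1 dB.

L(0) = 1.25 · 1 / 1 = 1.25
20 log₁₀(1.25) ≈ 1.94 dB

1.9 dB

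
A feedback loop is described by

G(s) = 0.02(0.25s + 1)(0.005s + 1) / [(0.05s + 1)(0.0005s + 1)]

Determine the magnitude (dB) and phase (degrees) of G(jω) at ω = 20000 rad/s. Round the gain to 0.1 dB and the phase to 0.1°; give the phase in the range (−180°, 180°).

-0.0 dB, 5.2°

At ω = 20000 rad/s:
zero (1 + j20000·0.25) = 1 + j5000 → |·| ≈ 5000, ∠ ≈ 89.99°
zero (1 + j20000·0.005) = 1 + j100 → |·| ≈ 100, ∠ ≈ 89.43°
pole (1 + j20000·0.05) = 1 + j1000 → |·| ≈ 1000, ∠ ≈ 89.94°
pole (1 + j20000·0.0005) = 1 + j10 → |·| ≈ 10.05, ∠ ≈ 84.29°
|G| = 0.02 · 5000 · 100 / (1000 · 10.05) ≈ 0.99502
Gain = 20 log₁₀(0.99502) ≈ -0.04 dB
∠G = (89.99° + 89.43°) − (89.94° + 84.29°) = 5.19°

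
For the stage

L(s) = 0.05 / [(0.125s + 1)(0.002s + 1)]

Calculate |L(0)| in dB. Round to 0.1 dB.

-26.0 dB

L(0) = 0.05 · 1 / 1 = 0.05
20 log₁₀(0.05) ≈ -26.02 dB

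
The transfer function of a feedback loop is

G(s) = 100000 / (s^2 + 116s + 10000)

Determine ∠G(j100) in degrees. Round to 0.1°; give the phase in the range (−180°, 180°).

At s = jω = j100:
quadratic: (j100)² + 116·j100 + 10000 = 0 + j11600 → |·| ≈ 11600, ∠ ≈ 90.00°
∠G = 0.00° − 90.00° = -90.00°

-90.0°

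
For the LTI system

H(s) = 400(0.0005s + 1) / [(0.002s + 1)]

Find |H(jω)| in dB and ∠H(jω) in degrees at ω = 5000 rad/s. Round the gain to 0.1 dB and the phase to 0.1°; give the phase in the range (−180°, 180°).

40.6 dB, -16.1°

At ω = 5000 rad/s:
zero (1 + j5000·0.0005) = 1 + j2.5 → |·| ≈ 2.6926, ∠ ≈ 68.20°
pole (1 + j5000·0.002) = 1 + j10 → |·| ≈ 10.05, ∠ ≈ 84.29°
|H| = 400 · 2.6926 / (10.05) ≈ 107.17
Gain = 20 log₁₀(107.17) ≈ 40.60 dB
∠H = (68.20°) − (84.29°) = -16.09°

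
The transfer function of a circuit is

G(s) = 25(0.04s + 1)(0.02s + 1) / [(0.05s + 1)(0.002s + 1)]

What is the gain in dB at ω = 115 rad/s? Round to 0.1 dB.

33.9 dB

At ω = 115 rad/s:
zero (1 + j115·0.04) = 1 + j4.6 → |·| ≈ 4.7074, ∠ ≈ 77.74°
zero (1 + j115·0.02) = 1 + j2.3 → |·| ≈ 2.508, ∠ ≈ 66.50°
pole (1 + j115·0.05) = 1 + j5.75 → |·| ≈ 5.8363, ∠ ≈ 80.13°
pole (1 + j115·0.002) = 1 + j0.23 → |·| ≈ 1.0261, ∠ ≈ 12.95°
|G| = 25 · 4.7074 · 2.508 / (5.8363 · 1.0261) ≈ 49.286
Gain = 20 log₁₀(49.286) ≈ 33.85 dB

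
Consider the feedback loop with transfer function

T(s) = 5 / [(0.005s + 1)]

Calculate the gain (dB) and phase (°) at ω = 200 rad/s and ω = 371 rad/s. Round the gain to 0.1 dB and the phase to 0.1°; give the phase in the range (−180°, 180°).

At ω = 200 rad/s:
pole (1 + j200·0.005) = 1 + j1 → |·| ≈ 1.4142, ∠ ≈ 45.00°
|T| = 5 · 1 / (1.4142) ≈ 3.5356
Gain = 20 log₁₀(3.5356) ≈ 10.97 dB
∠T = (0°) − (45.00°) = -45.00°

At ω = 371 rad/s:
pole (1 + j371·0.005) = 1 + j1.855 → |·| ≈ 2.1074, ∠ ≈ 61.67°
|T| = 5 · 1 / (2.1074) ≈ 2.3726
Gain = 20 log₁₀(2.3726) ≈ 7.50 dB
∠T = (0°) − (61.67°) = -61.67°

ω = 200: 11.0 dB, -45.0°; ω = 371: 7.5 dB, -61.7°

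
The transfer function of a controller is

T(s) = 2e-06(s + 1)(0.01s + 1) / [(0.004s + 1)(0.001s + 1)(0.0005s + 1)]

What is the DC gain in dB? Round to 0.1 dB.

T(0) = 2e-06 · 1 / 1 = 2e-06
20 log₁₀(2e-06) ≈ -113.98 dB

-114.0 dB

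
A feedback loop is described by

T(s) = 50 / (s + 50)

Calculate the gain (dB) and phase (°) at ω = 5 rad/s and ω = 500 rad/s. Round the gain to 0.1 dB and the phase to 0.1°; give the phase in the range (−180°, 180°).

ω = 5: -0.0 dB, -5.7°; ω = 500: -20.0 dB, -84.3°

Substitute s = j5:
Numerator: 50 = 50 + j0
Denominator: (j5) + 50 = 50 + j5
|N| = √(50² + 0²) ≈ 50, ∠N ≈ 0.00°
|D| = √(50² + 5²) ≈ 50.249, ∠D ≈ 5.71°
|T| = 50 / 50.249 ≈ 0.99504
Gain = 20 log₁₀(0.99504) ≈ -0.04 dB
∠T = 0.00° − 5.71° = -5.71°

Substitute s = j500:
Numerator: 50 = 50 + j0
Denominator: (j500) + 50 = 50 + j500
|N| = √(50² + 0²) ≈ 50, ∠N ≈ 0.00°
|D| = √(50² + 500²) ≈ 502.49, ∠D ≈ 84.29°
|T| = 50 / 502.49 ≈ 0.099504
Gain = 20 log₁₀(0.099504) ≈ -20.04 dB
∠T = 0.00° − 84.29° = -84.29°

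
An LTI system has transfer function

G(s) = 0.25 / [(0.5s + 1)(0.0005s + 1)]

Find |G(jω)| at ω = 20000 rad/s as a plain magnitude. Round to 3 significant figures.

2.49e-06

At ω = 20000 rad/s:
pole (1 + j20000·0.5) = 1 + j10000 → |·| ≈ 10000, ∠ ≈ 89.99°
pole (1 + j20000·0.0005) = 1 + j10 → |·| ≈ 10.05, ∠ ≈ 84.29°
|G| = 0.25 · 1 / (10000 · 10.05) ≈ 2.4876e-06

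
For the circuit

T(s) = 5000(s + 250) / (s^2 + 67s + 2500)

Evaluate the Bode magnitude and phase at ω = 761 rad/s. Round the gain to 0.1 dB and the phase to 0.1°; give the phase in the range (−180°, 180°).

16.8 dB, -103.1°

At s = jω = j761:
zero (s+250): 250 + j761 → |·| = √(250²+761²) = √641621 ≈ 801.01, ∠ = arctan(761/250) ≈ 71.81°
quadratic: (j761)² + 67·j761 + 2500 = -576621 + j50987 → |·| ≈ 5.7887e+05, ∠ ≈ 174.95°
|T| = 5000 · 801.01 / 5.7887e+05 ≈ 6.9187
Gain = 20 log₁₀(6.9187) ≈ 16.80 dB
∠T = 71.81° − 174.95° = -103.14°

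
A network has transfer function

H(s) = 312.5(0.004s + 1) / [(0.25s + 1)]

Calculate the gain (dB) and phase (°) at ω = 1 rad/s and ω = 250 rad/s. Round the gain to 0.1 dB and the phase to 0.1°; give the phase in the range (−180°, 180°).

ω = 1: 49.6 dB, -13.8°; ω = 250: 17.0 dB, -44.1°

At ω = 1 rad/s:
zero (1 + j1·0.004) = 1 + j0.004 → |·| ≈ 1, ∠ ≈ 0.23°
pole (1 + j1·0.25) = 1 + j0.25 → |·| ≈ 1.0308, ∠ ≈ 14.04°
|H| = 312.5 · 1 / (1.0308) ≈ 303.16
Gain = 20 log₁₀(303.16) ≈ 49.63 dB
∠H = (0.23°) − (14.04°) = -13.81°

At ω = 250 rad/s:
zero (1 + j250·0.004) = 1 + j1 → |·| ≈ 1.4142, ∠ ≈ 45.00°
pole (1 + j250·0.25) = 1 + j62.5 → |·| ≈ 62.508, ∠ ≈ 89.08°
|H| = 312.5 · 1.4142 / (62.508) ≈ 7.0701
Gain = 20 log₁₀(7.0701) ≈ 16.99 dB
∠H = (45.00°) − (89.08°) = -44.08°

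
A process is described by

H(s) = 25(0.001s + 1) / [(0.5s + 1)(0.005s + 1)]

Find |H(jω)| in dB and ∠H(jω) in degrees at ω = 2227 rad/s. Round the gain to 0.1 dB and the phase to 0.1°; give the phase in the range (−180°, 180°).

-46.2 dB, -109.0°

At ω = 2227 rad/s:
zero (1 + j2227·0.001) = 1 + j2.227 → |·| ≈ 2.4412, ∠ ≈ 65.82°
pole (1 + j2227·0.5) = 1 + j1113.5 → |·| ≈ 1113.5, ∠ ≈ 89.95°
pole (1 + j2227·0.005) = 1 + j11.135 → |·| ≈ 11.18, ∠ ≈ 84.87°
|H| = 25 · 2.4412 / (1113.5 · 11.18) ≈ 0.0049024
Gain = 20 log₁₀(0.0049024) ≈ -46.19 dB
∠H = (65.82°) − (89.95° + 84.87°) = -109.00°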